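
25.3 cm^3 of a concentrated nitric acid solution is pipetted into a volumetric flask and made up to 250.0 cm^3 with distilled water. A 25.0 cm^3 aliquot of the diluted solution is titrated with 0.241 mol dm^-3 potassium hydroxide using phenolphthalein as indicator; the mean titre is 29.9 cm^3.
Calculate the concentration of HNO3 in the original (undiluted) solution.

2.85 mol/L

HNO3 + KOH → KNO3 + H2O
n(KOH) = 0.0299 × 0.241 = 7.21 × 10^-3 mol
n(HNO3) in the aliquot = 7.21 × 10^-3 mol (1:1 ratio)
[HNO3]_dilute = 7.21 × 10^-3 / 0.0250 = 0.288 mol/L
Dilution factor = 250.0 / 25.3 = 9.881
[HNO3]_stock = 0.288 × 9.881 = 2.85 mol/L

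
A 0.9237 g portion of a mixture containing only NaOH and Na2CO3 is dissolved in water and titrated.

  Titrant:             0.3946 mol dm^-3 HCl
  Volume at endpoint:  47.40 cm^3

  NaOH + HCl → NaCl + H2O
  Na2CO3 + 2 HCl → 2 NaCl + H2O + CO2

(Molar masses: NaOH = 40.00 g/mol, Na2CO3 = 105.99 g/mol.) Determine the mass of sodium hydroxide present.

0.2078 g

n(HCl) = 0.04740 × 0.3946 = 0.01870 mol
Let x = n(NaOH), y = n(Na2CO3).
Titrant: 1x + 2y = 0.01870;  mass: 40.00x + 105.99y = 0.9237
Solving, x = 5.196 × 10^-3 mol, y = 6.754 × 10^-3 mol
mass of NaOH = 5.196 × 10^-3 × 40.00 = 0.2078 g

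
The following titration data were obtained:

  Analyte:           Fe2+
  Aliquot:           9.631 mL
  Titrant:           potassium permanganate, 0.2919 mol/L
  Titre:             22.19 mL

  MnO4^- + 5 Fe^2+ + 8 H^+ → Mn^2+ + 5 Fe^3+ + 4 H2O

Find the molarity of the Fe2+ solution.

n(KMnO4) = 0.02219 L × 0.2919 mol/L = 6.477 × 10^-3 mol
From the 5:1 mole ratio, n(Fe2+) = 5/1 × 6.477 × 10^-3 = 0.03239 mol
[Fe2+] = 0.03239 mol / 0.009631 L = 3.363 mol/L

3.363 mol/L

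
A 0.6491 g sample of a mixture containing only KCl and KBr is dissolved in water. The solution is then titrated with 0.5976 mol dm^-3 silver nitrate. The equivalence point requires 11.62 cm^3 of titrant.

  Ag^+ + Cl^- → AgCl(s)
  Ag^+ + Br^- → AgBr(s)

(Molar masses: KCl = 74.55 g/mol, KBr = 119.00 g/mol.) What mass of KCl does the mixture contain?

0.2973 g

n(AgNO3) = 0.01162 × 0.5976 = 6.944 × 10^-3 mol
Let x = n(KCl), y = n(KBr).
Titrant: 1x + 1y = 6.944 × 10^-3;  mass: 74.55x + 119.00y = 0.6491
Solving, x = 3.988 × 10^-3 mol, y = 2.957 × 10^-3 mol
mass of KCl = 3.988 × 10^-3 × 74.55 = 0.2973 g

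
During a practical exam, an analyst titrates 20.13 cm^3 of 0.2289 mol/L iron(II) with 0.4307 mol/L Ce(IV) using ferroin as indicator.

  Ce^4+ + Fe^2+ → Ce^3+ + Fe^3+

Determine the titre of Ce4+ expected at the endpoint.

n(Fe2+) = 0.02013 L × 0.2289 mol/L = 4.608 × 10^-3 mol
n(Ce4+) = 4.608 × 10^-3 mol (1:1 stoichiometry)
V(Ce4+) = 4.608 × 10^-3 mol / 0.4307 mol/L = 0.01070 L = 10.70 mL

10.70 mL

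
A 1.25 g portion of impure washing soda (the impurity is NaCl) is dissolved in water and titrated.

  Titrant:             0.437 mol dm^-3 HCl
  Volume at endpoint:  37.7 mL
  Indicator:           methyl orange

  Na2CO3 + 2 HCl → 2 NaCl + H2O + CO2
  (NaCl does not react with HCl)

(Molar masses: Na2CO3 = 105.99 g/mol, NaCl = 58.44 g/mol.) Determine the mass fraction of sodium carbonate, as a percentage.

n(HCl) = 0.0377 × 0.437 = 0.0165 mol
Let x = n(Na2CO3), y = n(NaCl).
Titrant: 2x = 0.0165;  mass: 105.99x + 58.44y = 1.25
Solving, x = 8.24 × 10^-3 mol, y = 6.45 × 10^-3 mol
mass of Na2CO3 = 8.24 × 10^-3 × 105.99 = 0.873 g
% Na2CO3 = 0.873 / 1.25 × 100 = 69.8 %

69.8 %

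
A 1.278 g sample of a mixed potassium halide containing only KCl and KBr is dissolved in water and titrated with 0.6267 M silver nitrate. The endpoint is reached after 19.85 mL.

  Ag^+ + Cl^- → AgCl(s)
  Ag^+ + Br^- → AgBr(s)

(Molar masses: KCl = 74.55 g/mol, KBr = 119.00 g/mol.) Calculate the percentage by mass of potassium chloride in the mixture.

n(AgNO3) = 0.01985 × 0.6267 = 0.01244 mol
Let x = n(KCl), y = n(KBr).
Titrant: 1x + 1y = 0.01244;  mass: 74.55x + 119.00y = 1.278
Solving, x = 4.553 × 10^-3 mol, y = 7.887 × 10^-3 mol
mass of KCl = 4.553 × 10^-3 × 74.55 = 0.3394 g
% KCl = 0.3394 / 1.278 × 100 = 26.56 %

26.56 %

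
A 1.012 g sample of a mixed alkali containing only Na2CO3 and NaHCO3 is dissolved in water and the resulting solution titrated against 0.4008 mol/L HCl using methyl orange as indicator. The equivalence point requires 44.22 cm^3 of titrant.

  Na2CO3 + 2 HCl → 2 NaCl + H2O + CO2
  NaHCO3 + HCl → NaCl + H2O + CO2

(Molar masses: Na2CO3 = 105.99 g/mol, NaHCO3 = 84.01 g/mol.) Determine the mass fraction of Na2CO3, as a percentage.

n(HCl) = 0.04422 × 0.4008 = 0.01772 mol
Let x = n(Na2CO3), y = n(NaHCO3).
Titrant: 2x + 1y = 0.01772;  mass: 105.99x + 84.01y = 1.012
Solving, x = 7.689 × 10^-3 mol, y = 2.346 × 10^-3 mol
mass of Na2CO3 = 7.689 × 10^-3 × 105.99 = 0.8149 g
% Na2CO3 = 0.8149 / 1.012 × 100 = 80.53 %

80.53 %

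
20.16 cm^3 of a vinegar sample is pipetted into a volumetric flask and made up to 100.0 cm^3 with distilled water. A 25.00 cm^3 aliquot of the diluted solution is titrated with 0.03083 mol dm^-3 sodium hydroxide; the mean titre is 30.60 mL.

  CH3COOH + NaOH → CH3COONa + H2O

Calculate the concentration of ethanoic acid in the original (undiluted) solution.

0.1872 mol/L

n(NaOH) = 0.03060 × 0.03083 = 9.434 × 10^-4 mol
n(CH3COOH) in the aliquot = 9.434 × 10^-4 mol (1:1 ratio)
[CH3COOH]_dilute = 9.434 × 10^-4 / 0.02500 = 0.03774 mol/L
Dilution factor = 100.0 / 20.16 = 4.960
[CH3COOH]_stock = 0.03774 × 4.960 = 0.1872 mol/L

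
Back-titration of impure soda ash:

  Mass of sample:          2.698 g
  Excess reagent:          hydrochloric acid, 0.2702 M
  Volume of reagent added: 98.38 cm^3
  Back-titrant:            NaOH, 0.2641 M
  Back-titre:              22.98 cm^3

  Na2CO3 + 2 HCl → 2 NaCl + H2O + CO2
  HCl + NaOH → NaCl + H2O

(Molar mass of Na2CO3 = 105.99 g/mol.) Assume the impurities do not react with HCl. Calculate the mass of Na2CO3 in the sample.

n(HCl) added = 0.09838 × 0.2702 = 0.02658 mol
n(NaOH) used in back-titration = 0.02298 × 0.2641 = 6.069 × 10^-3 mol
n(HCl) left over = 6.069 × 10^-3 mol (1:1 ratio)
n(HCl) consumed by analyte = 0.02658 − 6.069 × 10^-3 = 0.02051 mol
From the 1:2 ratio, n(Na2CO3) = 1/2 × 0.02051 = 0.01026 mol
mass of Na2CO3 = 0.01026 × 105.99 = 1.087 g

1.087 g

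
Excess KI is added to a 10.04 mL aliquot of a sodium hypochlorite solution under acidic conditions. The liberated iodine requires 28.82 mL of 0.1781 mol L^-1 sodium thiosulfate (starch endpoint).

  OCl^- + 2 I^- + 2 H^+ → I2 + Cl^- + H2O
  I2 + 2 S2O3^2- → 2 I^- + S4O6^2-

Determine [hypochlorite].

n(S2O3^2-) = 0.02882 × 0.1781 = 5.133 × 10^-3 mol
n(I2) = n(S2O3^2-)/2 = 2.566 × 10^-3 mol
n(OCl^-) in the aliquot = 2.566 × 10^-3 mol (1:1 ratio)
[OCl^-] = 2.566 × 10^-3 / 0.01004 = 0.2556 mol/L

0.2556 mol/L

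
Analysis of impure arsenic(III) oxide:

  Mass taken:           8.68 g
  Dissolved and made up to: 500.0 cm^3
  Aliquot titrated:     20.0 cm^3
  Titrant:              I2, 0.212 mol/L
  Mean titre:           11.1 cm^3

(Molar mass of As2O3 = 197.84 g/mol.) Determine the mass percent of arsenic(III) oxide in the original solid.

As2O3 + 2 I2 + 2 H2O → As2O5 + 4 HI
n(I2) per titration = 0.0111 × 0.212 = 2.35 × 10^-3 mol
From the 1:2 ratio, n(As2O3) in each aliquot = 1/2 × 2.35 × 10^-3 = 1.18 × 10^-3 mol
n(As2O3) in the whole flask = 1.18 × 10^-3 × 500.0/20.0 = 0.0294 mol
mass of As2O3 = 0.0294 × 197.84 = 5.82 g
% As2O3 = 5.82 / 8.68 × 100 = 67.0 %

67.0 %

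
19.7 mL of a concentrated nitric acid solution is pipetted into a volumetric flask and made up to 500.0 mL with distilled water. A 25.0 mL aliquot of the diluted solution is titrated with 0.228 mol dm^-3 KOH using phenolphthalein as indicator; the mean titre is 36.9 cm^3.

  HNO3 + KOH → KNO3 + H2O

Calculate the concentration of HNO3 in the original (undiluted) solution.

8.54 mol/L

n(KOH) = 0.0369 × 0.228 = 8.41 × 10^-3 mol
n(HNO3) in the aliquot = 8.41 × 10^-3 mol (1:1 ratio)
[HNO3]_dilute = 8.41 × 10^-3 / 0.0250 = 0.337 mol/L
Dilution factor = 500.0 / 19.7 = 25.38
[HNO3]_stock = 0.337 × 25.38 = 8.54 mol/L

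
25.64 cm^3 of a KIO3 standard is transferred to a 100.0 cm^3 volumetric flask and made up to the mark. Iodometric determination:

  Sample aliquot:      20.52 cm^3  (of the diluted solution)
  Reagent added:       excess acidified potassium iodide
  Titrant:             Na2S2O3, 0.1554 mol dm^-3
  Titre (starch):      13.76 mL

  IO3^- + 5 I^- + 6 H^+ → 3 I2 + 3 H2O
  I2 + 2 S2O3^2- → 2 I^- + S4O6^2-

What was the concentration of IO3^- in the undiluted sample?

0.06774 mol/L

n(S2O3^2-) = 0.01376 × 0.1554 = 2.138 × 10^-3 mol
n(I2) = n(S2O3^2-)/2 = 1.069 × 10^-3 mol
From the 1:3 ratio, n(IO3^-) in the aliquot = 1/3 × 1.069 × 10^-3 = 3.564 × 10^-4 mol
[IO3^-]_dilute = 3.564 × 10^-4 / 0.02052 = 0.01737 mol/L
[IO3^-]_original = 0.01737 × 100.0/25.64 = 0.06774 mol/L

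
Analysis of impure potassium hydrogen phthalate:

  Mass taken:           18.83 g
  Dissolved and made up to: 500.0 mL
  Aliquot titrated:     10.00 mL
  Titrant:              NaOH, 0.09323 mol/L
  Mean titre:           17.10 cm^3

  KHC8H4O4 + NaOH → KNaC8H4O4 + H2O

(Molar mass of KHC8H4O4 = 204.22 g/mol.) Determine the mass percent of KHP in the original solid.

n(NaOH) per titration = 0.01710 × 0.09323 = 1.594 × 10^-3 mol
n(KHC8H4O4) in each aliquot = 1.594 × 10^-3 mol (1:1 ratio)
n(KHC8H4O4) in the whole flask = 1.594 × 10^-3 × 500.0/10.00 = 0.07971 mol
mass of KHC8H4O4 = 0.07971 × 204.22 = 16.28 g
% KHC8H4O4 = 16.28 / 18.83 × 100 = 86.45 %

86.45 %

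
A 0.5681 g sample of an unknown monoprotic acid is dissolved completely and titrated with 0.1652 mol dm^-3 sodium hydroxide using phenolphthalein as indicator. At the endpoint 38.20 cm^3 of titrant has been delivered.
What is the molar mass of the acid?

90.02 g/mol

n(NaOH) = 0.03820 L × 0.1652 mol/L = 6.311 × 10^-3 mol
n(HA) = 6.311 × 10^-3 mol (1:1 ratio)
M = m / n = 0.5681 g / 6.311 × 10^-3 mol = 90.02 g/mol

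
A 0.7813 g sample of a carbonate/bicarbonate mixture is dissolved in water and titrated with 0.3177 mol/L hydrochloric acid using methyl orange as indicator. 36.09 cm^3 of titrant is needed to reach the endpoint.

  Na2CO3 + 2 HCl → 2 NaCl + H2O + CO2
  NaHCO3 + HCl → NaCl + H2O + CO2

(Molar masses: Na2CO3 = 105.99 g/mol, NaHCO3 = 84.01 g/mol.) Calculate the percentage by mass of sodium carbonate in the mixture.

39.79 %

n(HCl) = 0.03609 × 0.3177 = 0.01147 mol
Let x = n(Na2CO3), y = n(NaHCO3).
Titrant: 2x + 1y = 0.01147;  mass: 105.99x + 84.01y = 0.7813
Solving, x = 2.933 × 10^-3 mol, y = 5.600 × 10^-3 mol
mass of Na2CO3 = 2.933 × 10^-3 × 105.99 = 0.3109 g
% Na2CO3 = 0.3109 / 0.7813 × 100 = 39.79 %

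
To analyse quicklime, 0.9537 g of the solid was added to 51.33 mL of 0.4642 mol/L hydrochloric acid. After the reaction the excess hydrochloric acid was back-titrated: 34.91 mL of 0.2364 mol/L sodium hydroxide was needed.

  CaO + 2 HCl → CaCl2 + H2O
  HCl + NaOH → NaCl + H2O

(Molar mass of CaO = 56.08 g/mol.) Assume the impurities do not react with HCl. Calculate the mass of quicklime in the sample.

0.4367 g

n(HCl) added = 0.05133 × 0.4642 = 0.02383 mol
n(NaOH) used in back-titration = 0.03491 × 0.2364 = 8.253 × 10^-3 mol
n(HCl) left over = 8.253 × 10^-3 mol (1:1 ratio)
n(HCl) consumed by analyte = 0.02383 − 8.253 × 10^-3 = 0.01557 mol
From the 1:2 ratio, n(CaO) = 1/2 × 0.01557 = 7.787 × 10^-3 mol
mass of CaO = 7.787 × 10^-3 × 56.08 = 0.4367 g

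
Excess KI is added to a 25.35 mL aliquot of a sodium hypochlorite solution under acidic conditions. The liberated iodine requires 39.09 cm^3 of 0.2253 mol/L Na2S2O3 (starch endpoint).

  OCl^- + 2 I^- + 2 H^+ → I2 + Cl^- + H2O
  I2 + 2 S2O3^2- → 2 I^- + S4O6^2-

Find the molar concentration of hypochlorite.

n(S2O3^2-) = 0.03909 × 0.2253 = 8.807 × 10^-3 mol
n(I2) = n(S2O3^2-)/2 = 4.403 × 10^-3 mol
n(OCl^-) in the aliquot = 4.403 × 10^-3 mol (1:1 ratio)
[OCl^-] = 4.403 × 10^-3 / 0.02535 = 0.1737 mol/L

0.1737 mol/L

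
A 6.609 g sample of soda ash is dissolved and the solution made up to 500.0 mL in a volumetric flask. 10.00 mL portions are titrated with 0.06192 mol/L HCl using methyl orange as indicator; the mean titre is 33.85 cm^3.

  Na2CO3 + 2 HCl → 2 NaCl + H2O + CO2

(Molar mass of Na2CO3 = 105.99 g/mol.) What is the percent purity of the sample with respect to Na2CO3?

84.03 %

n(HCl) per titration = 0.03385 × 0.06192 = 2.096 × 10^-3 mol
From the 1:2 ratio, n(Na2CO3) in each aliquot = 1/2 × 2.096 × 10^-3 = 1.048 × 10^-3 mol
n(Na2CO3) in the whole flask = 1.048 × 10^-3 × 500.0/10.00 = 0.05240 mol
mass of Na2CO3 = 0.05240 × 105.99 = 5.554 g
% Na2CO3 = 5.554 / 6.609 × 100 = 84.03 %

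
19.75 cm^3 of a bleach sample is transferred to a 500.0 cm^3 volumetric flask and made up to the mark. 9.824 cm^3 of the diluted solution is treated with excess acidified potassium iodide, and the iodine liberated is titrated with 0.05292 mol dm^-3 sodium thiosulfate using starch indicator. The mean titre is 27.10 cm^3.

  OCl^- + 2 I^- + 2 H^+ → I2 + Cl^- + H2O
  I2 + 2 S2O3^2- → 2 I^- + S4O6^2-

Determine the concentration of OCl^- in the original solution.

n(S2O3^2-) = 0.02710 × 0.05292 = 1.434 × 10^-3 mol
n(I2) = n(S2O3^2-)/2 = 7.171 × 10^-4 mol
n(OCl^-) in the aliquot = 7.171 × 10^-4 mol (1:1 ratio)
[OCl^-]_dilute = 7.171 × 10^-4 / 0.009824 = 0.07299 mol/L
[OCl^-]_original = 0.07299 × 500.0/19.75 = 1.848 mol/L

1.848 mol/L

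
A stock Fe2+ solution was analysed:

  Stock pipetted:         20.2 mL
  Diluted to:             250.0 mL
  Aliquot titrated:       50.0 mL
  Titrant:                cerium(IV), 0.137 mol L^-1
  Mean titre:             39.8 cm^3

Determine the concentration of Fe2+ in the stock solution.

Ce^4+ + Fe^2+ → Ce^3+ + Fe^3+
n(Ce4+) = 0.0398 × 0.137 = 5.45 × 10^-3 mol
n(Fe2+) in the aliquot = 5.45 × 10^-3 mol (1:1 ratio)
[Fe2+]_dilute = 5.45 × 10^-3 / 0.0500 = 0.109 mol/L
Dilution factor = 250.0 / 20.2 = 12.38
[Fe2+]_stock = 0.109 × 12.38 = 1.35 mol/L

1.35 mol/L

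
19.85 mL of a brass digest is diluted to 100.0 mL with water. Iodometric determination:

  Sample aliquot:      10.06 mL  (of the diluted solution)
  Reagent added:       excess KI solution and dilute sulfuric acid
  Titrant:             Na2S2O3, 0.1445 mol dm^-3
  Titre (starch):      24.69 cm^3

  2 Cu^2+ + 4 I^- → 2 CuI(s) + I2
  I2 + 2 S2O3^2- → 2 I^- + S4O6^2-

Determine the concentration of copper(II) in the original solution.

1.787 mol/L

n(S2O3^2-) = 0.02469 × 0.1445 = 3.568 × 10^-3 mol
n(I2) = n(S2O3^2-)/2 = 1.784 × 10^-3 mol
From the 2:1 ratio, n(Cu2+) in the aliquot = 2/1 × 1.784 × 10^-3 = 3.568 × 10^-3 mol
[Cu2+]_dilute = 3.568 × 10^-3 / 0.01006 = 0.3546 mol/L
[Cu2+]_original = 0.3546 × 100.0/19.85 = 1.787 mol/L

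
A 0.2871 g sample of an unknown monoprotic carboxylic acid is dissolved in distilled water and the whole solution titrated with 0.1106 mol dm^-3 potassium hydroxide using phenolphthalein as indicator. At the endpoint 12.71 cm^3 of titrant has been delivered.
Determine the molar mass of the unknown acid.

204.2 g/mol

n(KOH) = 0.01271 L × 0.1106 mol/L = 1.406 × 10^-3 mol
n(HA) = 1.406 × 10^-3 mol (1:1 ratio)
M = m / n = 0.2871 g / 1.406 × 10^-3 mol = 204.2 g/mol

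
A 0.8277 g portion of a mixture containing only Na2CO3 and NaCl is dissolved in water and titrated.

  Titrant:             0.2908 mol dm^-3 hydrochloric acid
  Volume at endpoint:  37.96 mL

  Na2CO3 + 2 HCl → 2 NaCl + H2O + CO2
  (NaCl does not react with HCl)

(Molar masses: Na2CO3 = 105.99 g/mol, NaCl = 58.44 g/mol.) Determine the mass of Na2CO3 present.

0.5850 g

n(HCl) = 0.03796 × 0.2908 = 0.01104 mol
Let x = n(Na2CO3), y = n(NaCl).
Titrant: 2x = 0.01104;  mass: 105.99x + 58.44y = 0.8277
Solving, x = 5.519 × 10^-3 mol, y = 4.153 × 10^-3 mol
mass of Na2CO3 = 5.519 × 10^-3 × 105.99 = 0.5850 g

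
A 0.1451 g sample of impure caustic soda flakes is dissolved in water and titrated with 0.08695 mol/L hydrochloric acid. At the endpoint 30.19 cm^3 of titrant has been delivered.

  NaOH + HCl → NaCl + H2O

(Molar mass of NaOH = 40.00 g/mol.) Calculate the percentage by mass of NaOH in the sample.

72.36 %

n(HCl) = 0.03019 L × 0.08695 mol/L = 2.625 × 10^-3 mol
n(NaOH) = 2.625 × 10^-3 mol (1:1 ratio)
mass of NaOH = 2.625 × 10^-3 × 40.00 g/mol = 0.1050 g
% NaOH = 0.1050 / 0.1451 × 100 = 72.36 %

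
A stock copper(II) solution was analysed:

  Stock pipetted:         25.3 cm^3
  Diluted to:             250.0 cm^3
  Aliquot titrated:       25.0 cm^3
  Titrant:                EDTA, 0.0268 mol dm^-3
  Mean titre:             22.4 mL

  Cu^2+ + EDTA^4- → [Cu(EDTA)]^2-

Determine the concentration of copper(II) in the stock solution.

0.237 mol/L

n(EDTA) = 0.0224 × 0.0268 = 6.00 × 10^-4 mol
n(Cu2+) in the aliquot = 6.00 × 10^-4 mol (1:1 ratio)
[Cu2+]_dilute = 6.00 × 10^-4 / 0.0250 = 0.0240 mol/L
Dilution factor = 250.0 / 25.3 = 9.881
[Cu2+]_stock = 0.0240 × 9.881 = 0.237 mol/L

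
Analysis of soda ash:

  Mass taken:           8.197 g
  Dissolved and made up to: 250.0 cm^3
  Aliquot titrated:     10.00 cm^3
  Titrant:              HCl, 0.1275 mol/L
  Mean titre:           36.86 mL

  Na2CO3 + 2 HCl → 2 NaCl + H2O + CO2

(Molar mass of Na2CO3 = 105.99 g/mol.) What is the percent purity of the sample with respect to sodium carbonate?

75.96 %

n(HCl) per titration = 0.03686 × 0.1275 = 4.700 × 10^-3 mol
From the 1:2 ratio, n(Na2CO3) in each aliquot = 1/2 × 4.700 × 10^-3 = 2.350 × 10^-3 mol
n(Na2CO3) in the whole flask = 2.350 × 10^-3 × 250.0/10.00 = 0.05875 mol
mass of Na2CO3 = 0.05875 × 105.99 = 6.226 g
% Na2CO3 = 6.226 / 8.197 × 100 = 75.96 %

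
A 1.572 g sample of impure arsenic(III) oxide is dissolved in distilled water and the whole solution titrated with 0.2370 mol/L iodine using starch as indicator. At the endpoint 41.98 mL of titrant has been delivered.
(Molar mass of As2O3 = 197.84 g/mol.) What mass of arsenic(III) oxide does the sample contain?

0.9842 g

As2O3 + 2 I2 + 2 H2O → As2O5 + 4 HI
n(I2) = 0.04198 L × 0.2370 mol/L = 9.949 × 10^-3 mol
From the 1:2 ratio, n(As2O3) = 1/2 × 9.949 × 10^-3 = 4.975 × 10^-3 mol
mass of As2O3 = 4.975 × 10^-3 × 197.84 g/mol = 0.9842 g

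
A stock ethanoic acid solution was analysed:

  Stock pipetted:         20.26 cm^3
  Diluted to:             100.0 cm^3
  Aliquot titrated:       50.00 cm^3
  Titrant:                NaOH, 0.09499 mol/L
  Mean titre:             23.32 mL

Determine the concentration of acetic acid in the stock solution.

CH3COOH + NaOH → CH3COONa + H2O
n(NaOH) = 0.02332 × 0.09499 = 2.215 × 10^-3 mol
n(CH3COOH) in the aliquot = 2.215 × 10^-3 mol (1:1 ratio)
[CH3COOH]_dilute = 2.215 × 10^-3 / 0.05000 = 0.04430 mol/L
Dilution factor = 100.0 / 20.26 = 4.936
[CH3COOH]_stock = 0.04430 × 4.936 = 0.2187 mol/L

0.2187 mol/L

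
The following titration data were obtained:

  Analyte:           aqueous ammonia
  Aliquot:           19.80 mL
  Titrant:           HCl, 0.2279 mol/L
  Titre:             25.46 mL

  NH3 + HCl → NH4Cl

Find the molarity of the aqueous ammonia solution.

n(HCl) = 0.02546 L × 0.2279 mol/L = 5.802 × 10^-3 mol
n(NH3) = 5.802 × 10^-3 mol (1:1 mole ratio)
[NH3] = 5.802 × 10^-3 mol / 0.01980 L = 0.2930 mol/L

0.2930 mol/L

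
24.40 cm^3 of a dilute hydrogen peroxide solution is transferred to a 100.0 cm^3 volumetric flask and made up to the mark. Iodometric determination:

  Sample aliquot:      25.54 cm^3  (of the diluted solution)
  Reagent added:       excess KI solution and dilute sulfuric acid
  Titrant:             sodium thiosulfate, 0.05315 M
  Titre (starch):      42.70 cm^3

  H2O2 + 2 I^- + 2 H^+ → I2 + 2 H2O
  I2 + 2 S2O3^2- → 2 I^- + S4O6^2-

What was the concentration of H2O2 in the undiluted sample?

0.1821 M

n(S2O3^2-) = 0.04270 × 0.05315 = 2.270 × 10^-3 mol
n(I2) = n(S2O3^2-)/2 = 1.135 × 10^-3 mol
n(H2O2) in the aliquot = 1.135 × 10^-3 mol (1:1 ratio)
[H2O2]_dilute = 1.135 × 10^-3 / 0.02554 = 0.04443 mol/L
[H2O2]_original = 0.04443 × 100.0/24.40 = 0.1821 mol/L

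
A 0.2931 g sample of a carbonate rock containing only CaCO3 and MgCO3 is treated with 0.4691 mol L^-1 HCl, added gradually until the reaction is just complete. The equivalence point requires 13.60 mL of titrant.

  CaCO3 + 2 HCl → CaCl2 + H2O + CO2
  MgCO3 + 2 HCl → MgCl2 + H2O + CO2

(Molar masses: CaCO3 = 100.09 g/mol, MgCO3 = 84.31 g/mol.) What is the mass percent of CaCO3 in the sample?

52.29 %

n(HCl) = 0.01360 × 0.4691 = 6.380 × 10^-3 mol
Let x = n(CaCO3), y = n(MgCO3).
Titrant: 2x + 2y = 6.380 × 10^-3;  mass: 100.09x + 84.31y = 0.2931
Solving, x = 1.531 × 10^-3 mol, y = 1.659 × 10^-3 mol
mass of CaCO3 = 1.531 × 10^-3 × 100.09 = 0.1533 g
% CaCO3 = 0.1533 / 0.2931 × 100 = 52.29 %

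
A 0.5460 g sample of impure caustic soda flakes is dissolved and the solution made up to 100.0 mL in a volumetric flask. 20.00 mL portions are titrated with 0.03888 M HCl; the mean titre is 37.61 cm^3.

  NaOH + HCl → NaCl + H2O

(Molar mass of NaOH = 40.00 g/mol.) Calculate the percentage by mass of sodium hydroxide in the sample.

53.56 %

n(HCl) per titration = 0.03761 × 0.03888 = 1.462 × 10^-3 mol
n(NaOH) in each aliquot = 1.462 × 10^-3 mol (1:1 ratio)
n(NaOH) in the whole flask = 1.462 × 10^-3 × 100.0/20.00 = 7.311 × 10^-3 mol
mass of NaOH = 7.311 × 10^-3 × 40.00 = 0.2925 g
% NaOH = 0.2925 / 0.5460 × 100 = 53.56 %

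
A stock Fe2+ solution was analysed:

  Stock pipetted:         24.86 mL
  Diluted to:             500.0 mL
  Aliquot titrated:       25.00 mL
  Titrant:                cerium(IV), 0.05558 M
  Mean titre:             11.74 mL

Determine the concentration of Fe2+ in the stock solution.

Ce^4+ + Fe^2+ → Ce^3+ + Fe^3+
n(Ce4+) = 0.01174 × 0.05558 = 6.525 × 10^-4 mol
n(Fe2+) in the aliquot = 6.525 × 10^-4 mol (1:1 ratio)
[Fe2+]_dilute = 6.525 × 10^-4 / 0.02500 = 0.02610 mol/L
Dilution factor = 500.0 / 24.86 = 20.11
[Fe2+]_stock = 0.02610 × 20.11 = 0.5249 mol/L

0.5249 M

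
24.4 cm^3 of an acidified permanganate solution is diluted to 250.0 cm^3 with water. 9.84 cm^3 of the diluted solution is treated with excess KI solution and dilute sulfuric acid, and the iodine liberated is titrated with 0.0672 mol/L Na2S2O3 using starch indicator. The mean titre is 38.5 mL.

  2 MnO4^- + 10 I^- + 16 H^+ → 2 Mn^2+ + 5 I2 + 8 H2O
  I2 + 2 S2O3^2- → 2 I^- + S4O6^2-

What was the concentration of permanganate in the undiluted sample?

n(S2O3^2-) = 0.0385 × 0.0672 = 2.59 × 10^-3 mol
n(I2) = n(S2O3^2-)/2 = 1.29 × 10^-3 mol
From the 2:5 ratio, n(MnO4^-) in the aliquot = 2/5 × 1.29 × 10^-3 = 5.17 × 10^-4 mol
[MnO4^-]_dilute = 5.17 × 10^-4 / 0.00984 = 0.0526 mol/L
[MnO4^-]_original = 0.0526 × 250.0/24.4 = 0.539 mol/L

0.539 mol/L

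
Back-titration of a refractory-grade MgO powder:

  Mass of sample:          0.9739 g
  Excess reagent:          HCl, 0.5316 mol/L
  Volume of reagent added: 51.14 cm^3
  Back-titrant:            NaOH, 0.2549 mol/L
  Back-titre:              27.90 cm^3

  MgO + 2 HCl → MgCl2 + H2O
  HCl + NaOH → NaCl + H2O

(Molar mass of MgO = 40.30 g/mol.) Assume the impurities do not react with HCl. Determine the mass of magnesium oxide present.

0.4045 g

n(HCl) added = 0.05114 × 0.5316 = 0.02719 mol
n(NaOH) used in back-titration = 0.02790 × 0.2549 = 7.112 × 10^-3 mol
n(HCl) left over = 7.112 × 10^-3 mol (1:1 ratio)
n(HCl) consumed by analyte = 0.02719 − 7.112 × 10^-3 = 0.02007 mol
From the 1:2 ratio, n(MgO) = 1/2 × 0.02007 = 0.01004 mol
mass of MgO = 0.01004 × 40.30 = 0.4045 g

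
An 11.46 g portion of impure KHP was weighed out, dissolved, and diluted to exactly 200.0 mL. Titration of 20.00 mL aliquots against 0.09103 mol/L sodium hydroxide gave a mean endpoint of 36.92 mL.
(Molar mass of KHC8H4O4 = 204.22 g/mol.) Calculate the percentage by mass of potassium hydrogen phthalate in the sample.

KHC8H4O4 + NaOH → KNaC8H4O4 + H2O
n(NaOH) per titration = 0.03692 × 0.09103 = 3.361 × 10^-3 mol
n(KHC8H4O4) in each aliquot = 3.361 × 10^-3 mol (1:1 ratio)
n(KHC8H4O4) in the whole flask = 3.361 × 10^-3 × 200.0/20.00 = 0.03361 mol
mass of KHC8H4O4 = 0.03361 × 204.22 = 6.863 g
% KHC8H4O4 = 6.863 / 11.46 × 100 = 59.89 %

59.89 %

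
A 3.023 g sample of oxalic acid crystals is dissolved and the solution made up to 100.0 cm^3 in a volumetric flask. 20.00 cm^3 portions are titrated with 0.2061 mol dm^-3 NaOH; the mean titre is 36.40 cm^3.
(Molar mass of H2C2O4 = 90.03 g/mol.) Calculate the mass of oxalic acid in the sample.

1.689 g

H2C2O4 + 2 NaOH → Na2C2O4 + 2 H2O
n(NaOH) per titration = 0.03640 × 0.2061 = 7.502 × 10^-3 mol
From the 1:2 ratio, n(H2C2O4) in each aliquot = 1/2 × 7.502 × 10^-3 = 3.751 × 10^-3 mol
n(H2C2O4) in the whole flask = 3.751 × 10^-3 × 100.0/20.00 = 0.01876 mol
mass of H2C2O4 = 0.01876 × 90.03 = 1.689 g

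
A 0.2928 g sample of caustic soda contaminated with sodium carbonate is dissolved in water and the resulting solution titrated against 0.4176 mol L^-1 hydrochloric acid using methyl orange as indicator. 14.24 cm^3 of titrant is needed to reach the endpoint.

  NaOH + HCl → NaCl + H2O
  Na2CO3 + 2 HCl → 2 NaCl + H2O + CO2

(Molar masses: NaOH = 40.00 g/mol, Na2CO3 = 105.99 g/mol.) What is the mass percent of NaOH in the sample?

23.49 %

n(HCl) = 0.01424 × 0.4176 = 5.947 × 10^-3 mol
Let x = n(NaOH), y = n(Na2CO3).
Titrant: 1x + 2y = 5.947 × 10^-3;  mass: 40.00x + 105.99y = 0.2928
Solving, x = 1.719 × 10^-3 mol, y = 2.114 × 10^-3 mol
mass of NaOH = 1.719 × 10^-3 × 40.00 = 0.06877 g
% NaOH = 0.06877 / 0.2928 × 100 = 23.49 %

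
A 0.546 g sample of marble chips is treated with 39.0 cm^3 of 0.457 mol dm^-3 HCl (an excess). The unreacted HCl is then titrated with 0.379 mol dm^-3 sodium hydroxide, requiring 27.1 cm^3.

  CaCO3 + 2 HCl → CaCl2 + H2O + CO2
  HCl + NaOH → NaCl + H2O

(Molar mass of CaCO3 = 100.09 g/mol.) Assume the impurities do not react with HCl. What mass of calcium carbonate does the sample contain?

0.378 g

n(HCl) added = 0.0390 × 0.457 = 0.0178 mol
n(NaOH) used in back-titration = 0.0271 × 0.379 = 0.0103 mol
n(HCl) left over = 0.0103 mol (1:1 ratio)
n(HCl) consumed by analyte = 0.0178 − 0.0103 = 7.55 × 10^-3 mol
From the 1:2 ratio, n(CaCO3) = 1/2 × 7.55 × 10^-3 = 3.78 × 10^-3 mol
mass of CaCO3 = 3.78 × 10^-3 × 100.09 = 0.378 g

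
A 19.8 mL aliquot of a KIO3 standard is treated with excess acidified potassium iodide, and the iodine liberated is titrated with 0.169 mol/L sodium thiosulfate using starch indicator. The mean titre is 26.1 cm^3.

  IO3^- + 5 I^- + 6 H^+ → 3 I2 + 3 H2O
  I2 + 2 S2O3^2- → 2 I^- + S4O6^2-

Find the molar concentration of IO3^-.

0.0371 mol/L

n(S2O3^2-) = 0.0261 × 0.169 = 4.41 × 10^-3 mol
n(I2) = n(S2O3^2-)/2 = 2.21 × 10^-3 mol
From the 1:3 ratio, n(IO3^-) in the aliquot = 1/3 × 2.21 × 10^-3 = 7.35 × 10^-4 mol
[IO3^-] = 7.35 × 10^-4 / 0.0198 = 0.0371 mol/L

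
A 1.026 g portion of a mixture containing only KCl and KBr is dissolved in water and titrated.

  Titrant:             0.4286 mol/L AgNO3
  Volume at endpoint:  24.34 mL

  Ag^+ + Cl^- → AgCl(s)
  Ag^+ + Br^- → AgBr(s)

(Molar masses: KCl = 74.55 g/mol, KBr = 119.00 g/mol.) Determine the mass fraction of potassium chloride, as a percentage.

n(AgNO3) = 0.02434 × 0.4286 = 0.01043 mol
Let x = n(KCl), y = n(KBr).
Titrant: 1x + 1y = 0.01043;  mass: 74.55x + 119.00y = 1.026
Solving, x = 4.846 × 10^-3 mol, y = 5.586 × 10^-3 mol
mass of KCl = 4.846 × 10^-3 × 74.55 = 0.3613 g
% KCl = 0.3613 / 1.026 × 100 = 35.21 %

35.21 %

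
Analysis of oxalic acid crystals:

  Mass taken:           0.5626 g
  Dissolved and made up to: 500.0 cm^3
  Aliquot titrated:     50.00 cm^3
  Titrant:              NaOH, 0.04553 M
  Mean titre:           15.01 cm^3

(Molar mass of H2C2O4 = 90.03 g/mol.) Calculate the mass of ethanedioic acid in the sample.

H2C2O4 + 2 NaOH → Na2C2O4 + 2 H2O
n(NaOH) per titration = 0.01501 × 0.04553 = 6.834 × 10^-4 mol
From the 1:2 ratio, n(H2C2O4) in each aliquot = 1/2 × 6.834 × 10^-4 = 3.417 × 10^-4 mol
n(H2C2O4) in the whole flask = 3.417 × 10^-4 × 500.0/50.00 = 3.417 × 10^-3 mol
mass of H2C2O4 = 3.417 × 10^-3 × 90.03 = 0.3076 g

0.3076 g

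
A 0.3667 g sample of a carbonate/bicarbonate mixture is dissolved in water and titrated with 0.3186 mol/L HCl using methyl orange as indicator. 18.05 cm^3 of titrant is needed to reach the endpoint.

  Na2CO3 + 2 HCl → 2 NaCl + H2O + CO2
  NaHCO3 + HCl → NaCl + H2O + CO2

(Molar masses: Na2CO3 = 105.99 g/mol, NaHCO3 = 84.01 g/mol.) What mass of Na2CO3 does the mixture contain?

0.1989 g

n(HCl) = 0.01805 × 0.3186 = 5.751 × 10^-3 mol
Let x = n(Na2CO3), y = n(NaHCO3).
Titrant: 2x + 1y = 5.751 × 10^-3;  mass: 105.99x + 84.01y = 0.3667
Solving, x = 1.877 × 10^-3 mol, y = 1.997 × 10^-3 mol
mass of Na2CO3 = 1.877 × 10^-3 × 105.99 = 0.1989 g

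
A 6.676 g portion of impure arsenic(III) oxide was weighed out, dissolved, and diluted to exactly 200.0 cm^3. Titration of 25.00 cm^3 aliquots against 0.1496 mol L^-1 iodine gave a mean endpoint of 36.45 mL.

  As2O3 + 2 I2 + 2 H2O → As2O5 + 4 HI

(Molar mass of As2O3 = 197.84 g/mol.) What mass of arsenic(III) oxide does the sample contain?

n(I2) per titration = 0.03645 × 0.1496 = 5.453 × 10^-3 mol
From the 1:2 ratio, n(As2O3) in each aliquot = 1/2 × 5.453 × 10^-3 = 2.726 × 10^-3 mol
n(As2O3) in the whole flask = 2.726 × 10^-3 × 200.0/25.00 = 0.02181 mol
mass of As2O3 = 0.02181 × 197.84 = 4.315 g

4.315 g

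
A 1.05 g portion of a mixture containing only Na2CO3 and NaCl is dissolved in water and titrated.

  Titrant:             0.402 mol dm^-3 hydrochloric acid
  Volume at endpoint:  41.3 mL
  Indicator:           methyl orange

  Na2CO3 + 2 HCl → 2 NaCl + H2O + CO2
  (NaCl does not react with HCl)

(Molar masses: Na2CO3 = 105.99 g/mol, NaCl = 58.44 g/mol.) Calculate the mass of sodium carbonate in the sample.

0.880 g

n(HCl) = 0.0413 × 0.402 = 0.0166 mol
Let x = n(Na2CO3), y = n(NaCl).
Titrant: 2x = 0.0166;  mass: 105.99x + 58.44y = 1.05
Solving, x = 8.30 × 10^-3 mol, y = 2.91 × 10^-3 mol
mass of Na2CO3 = 8.30 × 10^-3 × 105.99 = 0.880 g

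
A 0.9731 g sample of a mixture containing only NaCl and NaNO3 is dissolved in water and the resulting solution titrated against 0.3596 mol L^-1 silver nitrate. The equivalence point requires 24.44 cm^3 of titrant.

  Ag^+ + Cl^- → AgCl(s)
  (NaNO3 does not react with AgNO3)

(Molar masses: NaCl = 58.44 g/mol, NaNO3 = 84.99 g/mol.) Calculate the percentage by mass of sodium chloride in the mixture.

52.78 %

n(AgNO3) = 0.02444 × 0.3596 = 8.789 × 10^-3 mol
Let x = n(NaCl), y = n(NaNO3).
Titrant: 1x = 8.789 × 10^-3;  mass: 58.44x + 84.99y = 0.9731
Solving, x = 8.789 × 10^-3 mol, y = 5.406 × 10^-3 mol
mass of NaCl = 8.789 × 10^-3 × 58.44 = 0.5136 g
% NaCl = 0.5136 / 0.9731 × 100 = 52.78 %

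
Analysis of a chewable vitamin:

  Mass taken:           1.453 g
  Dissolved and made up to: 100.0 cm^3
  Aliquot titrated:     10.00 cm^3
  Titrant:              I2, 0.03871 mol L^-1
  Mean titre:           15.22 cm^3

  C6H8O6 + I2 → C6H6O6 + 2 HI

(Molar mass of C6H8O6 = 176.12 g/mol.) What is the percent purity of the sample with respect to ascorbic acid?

71.41 %

n(I2) per titration = 0.01522 × 0.03871 = 5.892 × 10^-4 mol
n(C6H8O6) in each aliquot = 5.892 × 10^-4 mol (1:1 ratio)
n(C6H8O6) in the whole flask = 5.892 × 10^-4 × 100.0/10.00 = 5.892 × 10^-3 mol
mass of C6H8O6 = 5.892 × 10^-3 × 176.12 = 1.038 g
% C6H8O6 = 1.038 / 1.453 × 100 = 71.41 %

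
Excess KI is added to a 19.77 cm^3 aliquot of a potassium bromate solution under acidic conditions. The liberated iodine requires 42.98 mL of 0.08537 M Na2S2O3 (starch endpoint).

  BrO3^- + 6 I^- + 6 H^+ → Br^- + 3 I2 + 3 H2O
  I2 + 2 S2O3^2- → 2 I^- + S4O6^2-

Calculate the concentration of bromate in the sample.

n(S2O3^2-) = 0.04298 × 0.08537 = 3.669 × 10^-3 mol
n(I2) = n(S2O3^2-)/2 = 1.835 × 10^-3 mol
From the 1:3 ratio, n(BrO3^-) in the aliquot = 1/3 × 1.835 × 10^-3 = 6.115 × 10^-4 mol
[BrO3^-] = 6.115 × 10^-4 / 0.01977 = 0.03093 mol/L

0.03093 M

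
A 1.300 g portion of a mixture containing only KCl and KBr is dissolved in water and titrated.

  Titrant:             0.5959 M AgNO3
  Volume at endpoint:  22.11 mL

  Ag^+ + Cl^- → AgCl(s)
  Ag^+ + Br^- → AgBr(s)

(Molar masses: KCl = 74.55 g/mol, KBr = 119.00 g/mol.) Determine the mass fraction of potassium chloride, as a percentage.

34.56 %

n(AgNO3) = 0.02211 × 0.5959 = 0.01318 mol
Let x = n(KCl), y = n(KBr).
Titrant: 1x + 1y = 0.01318;  mass: 74.55x + 119.00y = 1.300
Solving, x = 6.026 × 10^-3 mol, y = 7.149 × 10^-3 mol
mass of KCl = 6.026 × 10^-3 × 74.55 = 0.4493 g
% KCl = 0.4493 / 1.300 × 100 = 34.56 %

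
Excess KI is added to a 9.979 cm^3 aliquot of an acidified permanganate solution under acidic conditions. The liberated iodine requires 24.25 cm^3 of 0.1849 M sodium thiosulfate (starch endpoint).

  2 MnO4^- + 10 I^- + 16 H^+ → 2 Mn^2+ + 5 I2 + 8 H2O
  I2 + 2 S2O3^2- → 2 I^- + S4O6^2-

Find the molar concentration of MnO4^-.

n(S2O3^2-) = 0.02425 × 0.1849 = 4.484 × 10^-3 mol
n(I2) = n(S2O3^2-)/2 = 2.242 × 10^-3 mol
From the 2:5 ratio, n(MnO4^-) in the aliquot = 2/5 × 2.242 × 10^-3 = 8.968 × 10^-4 mol
[MnO4^-] = 8.968 × 10^-4 / 0.009979 = 0.08987 mol/L

0.08987 M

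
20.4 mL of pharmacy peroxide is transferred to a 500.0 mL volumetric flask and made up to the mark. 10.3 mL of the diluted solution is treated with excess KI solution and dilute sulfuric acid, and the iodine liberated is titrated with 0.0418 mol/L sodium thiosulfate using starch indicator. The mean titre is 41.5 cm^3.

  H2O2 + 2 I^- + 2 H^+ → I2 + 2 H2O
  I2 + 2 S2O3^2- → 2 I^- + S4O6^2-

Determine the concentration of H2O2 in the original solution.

n(S2O3^2-) = 0.0415 × 0.0418 = 1.73 × 10^-3 mol
n(I2) = n(S2O3^2-)/2 = 8.67 × 10^-4 mol
n(H2O2) in the aliquot = 8.67 × 10^-4 mol (1:1 ratio)
[H2O2]_dilute = 8.67 × 10^-4 / 0.0103 = 0.0842 mol/L
[H2O2]_original = 0.0842 × 500.0/20.4 = 2.06 mol/L

2.06 mol/L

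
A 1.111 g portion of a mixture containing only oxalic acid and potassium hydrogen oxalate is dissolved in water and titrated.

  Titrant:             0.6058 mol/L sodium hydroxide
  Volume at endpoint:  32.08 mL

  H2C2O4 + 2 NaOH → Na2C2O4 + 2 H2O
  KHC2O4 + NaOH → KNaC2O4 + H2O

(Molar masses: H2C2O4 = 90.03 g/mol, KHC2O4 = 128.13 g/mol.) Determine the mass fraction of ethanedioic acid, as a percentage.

n(NaOH) = 0.03208 × 0.6058 = 0.01943 mol
Let x = n(H2C2O4), y = n(KHC2O4).
Titrant: 2x + 1y = 0.01943;  mass: 90.03x + 128.13y = 1.111
Solving, x = 8.296 × 10^-3 mol, y = 2.842 × 10^-3 mol
mass of H2C2O4 = 8.296 × 10^-3 × 90.03 = 0.7469 g
% H2C2O4 = 0.7469 / 1.111 × 100 = 67.23 %

67.23 %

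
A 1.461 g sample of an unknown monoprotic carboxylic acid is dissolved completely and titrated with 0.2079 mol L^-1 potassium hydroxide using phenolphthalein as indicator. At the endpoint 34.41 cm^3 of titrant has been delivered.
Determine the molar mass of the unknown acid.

204.2 g/mol

n(KOH) = 0.03441 L × 0.2079 mol/L = 7.154 × 10^-3 mol
n(HA) = 7.154 × 10^-3 mol (1:1 ratio)
M = m / n = 1.461 g / 7.154 × 10^-3 mol = 204.2 g/mol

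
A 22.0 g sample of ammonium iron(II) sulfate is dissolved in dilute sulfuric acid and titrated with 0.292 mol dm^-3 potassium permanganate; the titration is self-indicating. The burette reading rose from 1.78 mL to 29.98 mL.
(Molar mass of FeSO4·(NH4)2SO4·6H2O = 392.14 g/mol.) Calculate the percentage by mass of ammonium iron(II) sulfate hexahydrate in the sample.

73.4 %

MnO4^- + 5 Fe^2+ + 8 H^+ → Mn^2+ + 5 Fe^3+ + 4 H2O
n(KMnO4) = 0.0282 L × 0.292 mol/L = 8.23 × 10^-3 mol
From the 5:1 ratio, n(FeSO4·(NH4)2SO4·6H2O) = 5/1 × 8.23 × 10^-3 = 0.0412 mol
mass of FeSO4·(NH4)2SO4·6H2O = 0.0412 × 392.14 g/mol = 16.1 g
% FeSO4·(NH4)2SO4·6H2O = 16.1 / 22.0 × 100 = 73.4 %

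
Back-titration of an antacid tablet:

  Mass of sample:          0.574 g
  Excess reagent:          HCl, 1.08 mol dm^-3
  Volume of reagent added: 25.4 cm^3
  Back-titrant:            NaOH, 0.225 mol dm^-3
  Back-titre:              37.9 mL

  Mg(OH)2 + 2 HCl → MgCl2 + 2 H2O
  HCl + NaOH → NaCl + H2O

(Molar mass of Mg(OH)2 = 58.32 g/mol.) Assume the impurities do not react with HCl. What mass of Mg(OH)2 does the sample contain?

n(HCl) added = 0.0254 × 1.08 = 0.0274 mol
n(NaOH) used in back-titration = 0.0379 × 0.225 = 8.53 × 10^-3 mol
n(HCl) left over = 8.53 × 10^-3 mol (1:1 ratio)
n(HCl) consumed by analyte = 0.0274 − 8.53 × 10^-3 = 0.0189 mol
From the 1:2 ratio, n(Mg(OH)2) = 1/2 × 0.0189 = 9.45 × 10^-3 mol
mass of Mg(OH)2 = 9.45 × 10^-3 × 58.32 = 0.551 g

0.551 g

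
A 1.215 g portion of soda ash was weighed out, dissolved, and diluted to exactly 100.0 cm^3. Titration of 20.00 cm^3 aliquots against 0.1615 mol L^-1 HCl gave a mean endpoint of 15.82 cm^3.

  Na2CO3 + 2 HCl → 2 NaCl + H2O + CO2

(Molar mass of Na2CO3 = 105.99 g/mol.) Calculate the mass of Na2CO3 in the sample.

n(HCl) per titration = 0.01582 × 0.1615 = 2.555 × 10^-3 mol
From the 1:2 ratio, n(Na2CO3) in each aliquot = 1/2 × 2.555 × 10^-3 = 1.277 × 10^-3 mol
n(Na2CO3) in the whole flask = 1.277 × 10^-3 × 100.0/20.00 = 6.387 × 10^-3 mol
mass of Na2CO3 = 6.387 × 10^-3 × 105.99 = 0.6770 g

0.6770 g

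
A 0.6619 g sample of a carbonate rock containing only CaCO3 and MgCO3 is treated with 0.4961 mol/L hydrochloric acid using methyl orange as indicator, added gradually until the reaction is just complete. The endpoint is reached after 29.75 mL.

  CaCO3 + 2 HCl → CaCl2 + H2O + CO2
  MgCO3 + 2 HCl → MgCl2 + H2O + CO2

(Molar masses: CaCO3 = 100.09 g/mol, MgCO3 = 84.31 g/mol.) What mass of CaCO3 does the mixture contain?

0.2520 g

n(HCl) = 0.02975 × 0.4961 = 0.01476 mol
Let x = n(CaCO3), y = n(MgCO3).
Titrant: 2x + 2y = 0.01476;  mass: 100.09x + 84.31y = 0.6619
Solving, x = 2.518 × 10^-3 mol, y = 4.861 × 10^-3 mol
mass of CaCO3 = 2.518 × 10^-3 × 100.09 = 0.2520 g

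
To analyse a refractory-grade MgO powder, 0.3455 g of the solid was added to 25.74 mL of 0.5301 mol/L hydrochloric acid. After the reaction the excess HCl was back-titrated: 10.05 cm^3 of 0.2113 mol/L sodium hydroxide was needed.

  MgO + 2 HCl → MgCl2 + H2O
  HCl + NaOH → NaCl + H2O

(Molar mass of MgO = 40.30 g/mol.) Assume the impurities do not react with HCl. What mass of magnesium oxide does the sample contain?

n(HCl) added = 0.02574 × 0.5301 = 0.01364 mol
n(NaOH) used in back-titration = 0.01005 × 0.2113 = 2.124 × 10^-3 mol
n(HCl) left over = 2.124 × 10^-3 mol (1:1 ratio)
n(HCl) consumed by analyte = 0.01364 − 2.124 × 10^-3 = 0.01152 mol
From the 1:2 ratio, n(MgO) = 1/2 × 0.01152 = 5.761 × 10^-3 mol
mass of MgO = 5.761 × 10^-3 × 40.30 = 0.2322 g

0.2322 g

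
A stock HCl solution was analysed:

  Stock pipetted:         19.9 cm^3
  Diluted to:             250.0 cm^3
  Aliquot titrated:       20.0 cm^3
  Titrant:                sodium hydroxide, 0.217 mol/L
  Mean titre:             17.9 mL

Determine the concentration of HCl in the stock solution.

2.44 mol/L

HCl + NaOH → NaCl + H2O
n(NaOH) = 0.0179 × 0.217 = 3.88 × 10^-3 mol
n(HCl) in the aliquot = 3.88 × 10^-3 mol (1:1 ratio)
[HCl]_dilute = 3.88 × 10^-3 / 0.0200 = 0.194 mol/L
Dilution factor = 250.0 / 19.9 = 12.56
[HCl]_stock = 0.194 × 12.56 = 2.44 mol/L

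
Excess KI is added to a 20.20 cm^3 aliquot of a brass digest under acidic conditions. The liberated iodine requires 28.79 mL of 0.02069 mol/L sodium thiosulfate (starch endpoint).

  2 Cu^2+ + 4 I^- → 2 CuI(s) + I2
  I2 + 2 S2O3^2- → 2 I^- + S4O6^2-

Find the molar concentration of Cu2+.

n(S2O3^2-) = 0.02879 × 0.02069 = 5.957 × 10^-4 mol
n(I2) = n(S2O3^2-)/2 = 2.978 × 10^-4 mol
From the 2:1 ratio, n(Cu2+) in the aliquot = 2/1 × 2.978 × 10^-4 = 5.957 × 10^-4 mol
[Cu2+] = 5.957 × 10^-4 / 0.02020 = 0.02949 mol/L

0.02949 mol/L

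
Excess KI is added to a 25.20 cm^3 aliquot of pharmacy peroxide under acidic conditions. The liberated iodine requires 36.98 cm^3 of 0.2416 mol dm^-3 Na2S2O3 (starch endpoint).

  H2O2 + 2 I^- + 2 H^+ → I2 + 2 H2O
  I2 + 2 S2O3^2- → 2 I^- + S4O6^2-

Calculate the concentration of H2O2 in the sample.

0.1773 mol/L

n(S2O3^2-) = 0.03698 × 0.2416 = 8.934 × 10^-3 mol
n(I2) = n(S2O3^2-)/2 = 4.467 × 10^-3 mol
n(H2O2) in the aliquot = 4.467 × 10^-3 mol (1:1 ratio)
[H2O2] = 4.467 × 10^-3 / 0.02520 = 0.1773 mol/L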